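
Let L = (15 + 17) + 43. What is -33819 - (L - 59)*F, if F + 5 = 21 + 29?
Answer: -34539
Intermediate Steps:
L = 75 (L = 32 + 43 = 75)
F = 45 (F = -5 + (21 + 29) = -5 + 50 = 45)
-33819 - (L - 59)*F = -33819 - (75 - 59)*45 = -33819 - 16*45 = -33819 - 1*720 = -33819 - 720 = -34539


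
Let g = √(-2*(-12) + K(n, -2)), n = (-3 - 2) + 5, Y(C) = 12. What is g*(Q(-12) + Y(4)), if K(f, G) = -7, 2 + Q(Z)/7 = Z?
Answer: -86*√17 ≈ -354.59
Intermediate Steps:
n = 0 (n = -5 + 5 = 0)
Q(Z) = -14 + 7*Z
g = √17 (g = √(-2*(-12) - 7) = √(24 - 7) = √17 ≈ 4.1231)
g*(Q(-12) + Y(4)) = √17*((-14 + 7*(-12)) + 12) = √17*((-14 - 84) + 12) = √17*(-98 + 12) = √17*(-86) = -86*√17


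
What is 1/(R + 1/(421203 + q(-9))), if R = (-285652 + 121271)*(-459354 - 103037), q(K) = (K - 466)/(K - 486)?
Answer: 41699192/3854939973603563531 ≈ 1.0817e-11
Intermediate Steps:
q(K) = (-466 + K)/(-486 + K)
R = 92446394971 (R = -164381*(-562391) = 92446394971)
1/(R + 1/(421203 + q(-9))) = 1/(92446394971 + 1/(421203 + (-466 - 9)/(-486 - 9))) = 1/(92446394971 + 1/(421203 - 475/(-495))) = 1/(92446394971 + 1/(421203 - 1/495*(-475))) = 1/(92446394971 + 1/(421203 + 95/99)) = 1/(92446394971 + 1/(41699192/99)) = 1/(92446394971 + 99/41699192) = 1/(3854939973603563531/41699192) = 41699192/3854939973603563531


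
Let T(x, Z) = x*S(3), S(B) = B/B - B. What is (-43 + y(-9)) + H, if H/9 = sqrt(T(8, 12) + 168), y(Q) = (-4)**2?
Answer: -27 + 18*sqrt(38) ≈ 83.959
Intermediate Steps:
y(Q) = 16
S(B) = 1 - B
T(x, Z) = -2*x (T(x, Z) = x*(1 - 1*3) = x*(1 - 3) = x*(-2) = -2*x)
H = 18*sqrt(38) (H = 9*sqrt(-2*8 + 168) = 9*sqrt(-16 + 168) = 9*sqrt(152) = 9*(2*sqrt(38)) = 18*sqrt(38) ≈ 110.96)
(-43 + y(-9)) + H = (-43 + 16) + 18*sqrt(38) = -27 + 18*sqrt(38)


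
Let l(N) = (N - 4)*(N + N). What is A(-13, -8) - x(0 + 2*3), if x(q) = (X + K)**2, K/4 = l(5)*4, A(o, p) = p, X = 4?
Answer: -26904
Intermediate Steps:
l(N) = 2*N*(-4 + N) (l(N) = (-4 + N)*(2*N) = 2*N*(-4 + N))
K = 160 (K = 4*((2*5*(-4 + 5))*4) = 4*((2*5*1)*4) = 4*(10*4) = 4*40 = 160)
x(q) = 26896 (x(q) = (4 + 160)**2 = 164**2 = 26896)
A(-13, -8) - x(0 + 2*3) = -8 - 1*26896 = -8 - 26896 = -26904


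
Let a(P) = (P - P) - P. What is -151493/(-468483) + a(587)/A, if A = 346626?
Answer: 17412137699/54129462786 ≈ 0.32168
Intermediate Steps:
a(P) = -P (a(P) = 0 - P = -P)
-151493/(-468483) + a(587)/A = -151493/(-468483) - 1*587/346626 = -151493*(-1/468483) - 587*1/346626 = 151493/468483 - 587/346626 = 17412137699/54129462786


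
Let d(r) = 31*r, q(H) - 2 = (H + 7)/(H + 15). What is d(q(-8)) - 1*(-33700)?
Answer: 236303/7 ≈ 33758.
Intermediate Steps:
q(H) = 2 + (7 + H)/(15 + H) (q(H) = 2 + (H + 7)/(H + 15) = 2 + (7 + H)/(15 + H))
d(q(-8)) - 1*(-33700) = 31*((37 + 3*(-8))/(15 - 8)) - 1*(-33700) = 31*((37 - 24)/7) + 33700 = 31*((1/7)*13) + 33700 = 31*(13/7) + 33700 = 403/7 + 33700 = 236303/7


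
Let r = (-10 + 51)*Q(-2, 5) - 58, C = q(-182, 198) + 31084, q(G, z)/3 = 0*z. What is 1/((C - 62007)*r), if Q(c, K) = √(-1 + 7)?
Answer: -29/103932203 - 41*√6/207864406 ≈ -7.6217e-7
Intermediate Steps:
q(G, z) = 0 (q(G, z) = 3*(0*z) = 3*0 = 0)
Q(c, K) = √6
C = 31084 (C = 0 + 31084 = 31084)
r = -58 + 41*√6 (r = (-10 + 51)*√6 - 58 = 41*√6 - 58 = -58 + 41*√6 ≈ 42.429)
1/((C - 62007)*r) = 1/((31084 - 62007)*(-58 + 41*√6)) = 1/((-30923)*(-58 + 41*√6)) = -1/(30923*(-58 + 41*√6))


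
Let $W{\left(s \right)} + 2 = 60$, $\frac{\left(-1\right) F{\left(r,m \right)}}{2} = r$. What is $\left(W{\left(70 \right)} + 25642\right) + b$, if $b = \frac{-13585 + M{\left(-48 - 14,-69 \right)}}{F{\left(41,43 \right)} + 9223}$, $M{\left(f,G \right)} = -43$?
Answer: $\frac{234910072}{9141} \approx 25699.0$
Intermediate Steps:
$F{\left(r,m \right)} = - 2 r$
$W{\left(s \right)} = 58$ ($W{\left(s \right)} = -2 + 60 = 58$)
$b = - \frac{13628}{9141}$ ($b = \frac{-13585 - 43}{\left(-2\right) 41 + 9223} = - \frac{13628}{-82 + 9223} = - \frac{13628}{9141} \approx -1.4909$)
$\left(W{\left(70 \right)} + 25642\right) + b = \left(58 + 25642\right) - \frac{13628}{9141} = 25700 - \frac{13628}{9141} = \frac{234910072}{9141}$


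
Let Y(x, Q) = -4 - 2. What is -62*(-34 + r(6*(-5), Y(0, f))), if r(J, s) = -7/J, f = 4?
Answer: 31403/15 ≈ 2093.5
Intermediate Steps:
Y(x, Q) = -6
-62*(-34 + r(6*(-5), Y(0, f))) = -62*(-34 - 7/(6*(-5))) = -62*(-34 - 7/(-30)) = -62*(-34 - 7*(-1/30)) = -62*(-34 + 7/30) = -62*(-1013/30) = 31403/15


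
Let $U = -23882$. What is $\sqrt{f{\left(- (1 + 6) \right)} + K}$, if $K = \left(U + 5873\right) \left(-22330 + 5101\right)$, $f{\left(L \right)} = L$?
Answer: $\sqrt{310277054} \approx 17615.0$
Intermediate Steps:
$K = 310277061$ ($K = \left(-23882 + 5873\right) \left(-22330 + 5101\right) = \left(-18009\right) \left(-17229\right) = 310277061$)
$\sqrt{f{\left(- (1 + 6) \right)} + K} = \sqrt{- (1 + 6) + 310277061} = \sqrt{\left(-1\right) 7 + 310277061} = \sqrt{-7 + 310277061} = \sqrt{310277054}$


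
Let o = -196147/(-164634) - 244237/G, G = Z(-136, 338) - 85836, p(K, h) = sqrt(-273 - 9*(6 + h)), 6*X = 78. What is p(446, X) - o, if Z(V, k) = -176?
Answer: -28540355011/7080249804 + 2*I*sqrt(111) ≈ -4.031 + 21.071*I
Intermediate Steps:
X = 13 (X = (1/6)*78 = 13)
p(K, h) = sqrt(-327 - 9*h) (p(K, h) = sqrt(-273 + (-54 - 9*h)) = sqrt(-327 - 9*h))
G = -86012 (G = -176 - 85836 = -86012)
o = 28540355011/7080249804 (o = -196147/(-164634) - 244237/(-86012) = -196147*(-1/164634) - 244237*(-1/86012) = 196147/164634 + 244237/86012 = 28540355011/7080249804 ≈ 4.0310)
p(446, X) - o = sqrt(-327 - 9*13) - 1*28540355011/7080249804 = sqrt(-327 - 117) - 28540355011/7080249804 = sqrt(-444) - 28540355011/7080249804 = 2*I*sqrt(111) - 28540355011/7080249804 = -28540355011/7080249804 + 2*I*sqrt(111)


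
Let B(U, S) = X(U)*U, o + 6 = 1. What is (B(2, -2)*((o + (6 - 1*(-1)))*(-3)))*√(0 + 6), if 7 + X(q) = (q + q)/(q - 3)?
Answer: 132*√6 ≈ 323.33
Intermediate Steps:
X(q) = -7 + 2*q/(-3 + q) (X(q) = -7 + (q + q)/(q - 3) = -7 + (2*q)/(-3 + q) = -7 + 2*q/(-3 + q))
o = -5 (o = -6 + 1 = -5)
B(U, S) = U*(21 - 5*U)/(-3 + U) (B(U, S) = ((21 - 5*U)/(-3 + U))*U = U*(21 - 5*U)/(-3 + U))
(B(2, -2)*((o + (6 - 1*(-1)))*(-3)))*√(0 + 6) = ((2*(21 - 5*2)/(-3 + 2))*((-5 + (6 - 1*(-1)))*(-3)))*√(0 + 6) = ((2*(21 - 10)/(-1))*((-5 + (6 + 1))*(-3)))*√6 = ((2*(-1)*11)*((-5 + 7)*(-3)))*√6 = (-44*(-3))*√6 = (-22*(-6))*√6 = 132*√6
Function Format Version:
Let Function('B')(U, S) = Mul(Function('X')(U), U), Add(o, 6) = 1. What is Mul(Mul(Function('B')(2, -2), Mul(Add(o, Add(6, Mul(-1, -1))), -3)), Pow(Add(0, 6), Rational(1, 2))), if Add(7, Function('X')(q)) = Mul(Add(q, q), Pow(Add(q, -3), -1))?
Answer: Mul(132, Pow(6, Rational(1, 2))) ≈ 323.33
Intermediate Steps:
Function('X')(q) = Add(-7, Mul(2, q, Pow(Add(-3, q), -1))) (Function('X')(q) = Add(-7, Mul(Add(q, q), Pow(Add(q, -3), -1))) = Add(-7, Mul(Mul(2, q), Pow(Add(-3, q), -1))) = Add(-7, Mul(2, q, Pow(Add(-3, q), -1))))
o = -5 (o = Add(-6, 1) = -5)
Function('B')(U, S) = Mul(U, Pow(Add(-3, U), -1), Add(21, Mul(-5, U))) (Function('B')(U, S) = Mul(Mul(Pow(Add(-3, U), -1), Add(21, Mul(-5, U))), U) = Mul(U, Pow(Add(-3, U), -1), Add(21, Mul(-5, U))))
Mul(Mul(Function('B')(2, -2), Mul(Add(o, Add(6, Mul(-1, -1))), -3)), Pow(Add(0, 6), Rational(1, 2))) = Mul(Mul(Mul(2, Pow(Add(-3, 2), -1), Add(21, Mul(-5, 2))), Mul(Add(-5, Add(6, Mul(-1, -1))), -3)), Pow(Add(0, 6), Rational(1, 2))) = Mul(Mul(Mul(2, Pow(-1, -1), Add(21, -10)), Mul(Add(-5, Add(6, 1)), -3)), Pow(6, Rational(1, 2))) = Mul(Mul(Mul(2, -1, 11), Mul(Add(-5, 7), -3)), Pow(6, Rational(1, 2))) = Mul(Mul(-22, Mul(2, -3)), Pow(6, Rational(1, 2))) = Mul(Mul(-22, -6), Pow(6, Rational(1, 2))) = Mul(132, Pow(6, Rational(1, 2)))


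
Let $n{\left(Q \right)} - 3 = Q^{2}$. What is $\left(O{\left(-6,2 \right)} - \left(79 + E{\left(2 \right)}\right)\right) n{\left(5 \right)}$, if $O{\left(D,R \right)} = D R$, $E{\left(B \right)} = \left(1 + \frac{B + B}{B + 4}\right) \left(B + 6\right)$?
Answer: $- \frac{8764}{3} \approx -2921.3$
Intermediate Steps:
$E{\left(B \right)} = \left(1 + \frac{2 B}{4 + B}\right) \left(6 + B\right)$
$n{\left(Q \right)} = 3 + Q^{2}$
$\left(O{\left(-6,2 \right)} - \left(79 + E{\left(2 \right)}\right)\right) n{\left(5 \right)} = \left(\left(-6\right) 2 - \left(79 + \frac{24 + 3 \cdot 2^{2} + 22 \cdot 2}{4 + 2}\right)\right) \left(3 + 5^{2}\right) = \left(-12 - \left(79 + \frac{24 + 3 \cdot 4 + 44}{6}\right)\right) \left(3 + 25\right) = \left(-12 - \left(79 + \frac{24 + 12 + 44}{6}\right)\right) 28 = \left(-12 - \left(79 + \frac{1}{6} \cdot 80\right)\right) 28 = \left(-12 - \frac{277}{3}\right) 28 = \left(- \frac{313}{3}\right) 28 = - \frac{8764}{3}$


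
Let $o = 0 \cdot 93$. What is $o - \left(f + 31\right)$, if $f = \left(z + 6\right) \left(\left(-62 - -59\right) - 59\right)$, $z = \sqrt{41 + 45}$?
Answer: $341 + 62 \sqrt{86} \approx 915.96$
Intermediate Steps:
$o = 0$
$z = \sqrt{86} \approx 9.2736$
$f = -372 - 62 \sqrt{86}$ ($f = \left(\sqrt{86} + 6\right) \left(\left(-62 - -59\right) - 59\right) = \left(6 + \sqrt{86}\right) \left(\left(-62 + 59\right) - 59\right) = \left(6 + \sqrt{86}\right) \left(-3 - 59\right) = \left(6 + \sqrt{86}\right) \left(-62\right) = -372 - 62 \sqrt{86} \approx -946.96$)
$o - \left(f + 31\right) = 0 - \left(\left(-372 - 62 \sqrt{86}\right) + 31\right) = 0 - \left(-341 - 62 \sqrt{86}\right) = 0 + \left(341 + 62 \sqrt{86}\right) = 341 + 62 \sqrt{86}$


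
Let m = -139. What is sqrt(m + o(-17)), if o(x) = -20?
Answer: I*sqrt(159) ≈ 12.61*I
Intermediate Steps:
sqrt(m + o(-17)) = sqrt(-139 - 20) = sqrt(-159) = I*sqrt(159)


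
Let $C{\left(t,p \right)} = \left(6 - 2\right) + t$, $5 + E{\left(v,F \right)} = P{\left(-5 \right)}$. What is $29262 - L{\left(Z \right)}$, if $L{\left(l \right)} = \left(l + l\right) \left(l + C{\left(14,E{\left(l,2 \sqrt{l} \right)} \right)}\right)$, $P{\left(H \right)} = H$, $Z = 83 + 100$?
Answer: $-44304$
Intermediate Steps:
$Z = 183$
$E{\left(v,F \right)} = -10$ ($E{\left(v,F \right)} = -5 - 5 = -10$)
$C{\left(t,p \right)} = 4 + t$
$L{\left(l \right)} = 2 l \left(18 + l\right)$ ($L{\left(l \right)} = \left(l + l\right) \left(l + \left(4 + 14\right)\right) = 2 l \left(l + 18\right) = 2 l \left(18 + l\right)$)
$29262 - L{\left(Z \right)} = 29262 - 2 \cdot 183 \left(18 + 183\right) = 29262 - 2 \cdot 183 \cdot 201 = 29262 - 73566 = -44304$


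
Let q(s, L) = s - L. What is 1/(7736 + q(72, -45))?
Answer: 1/7853 ≈ 0.00012734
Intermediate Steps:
1/(7736 + q(72, -45)) = 1/(7736 + (72 - 1*(-45))) = 1/(7736 + (72 + 45)) = 1/(7736 + 117) = 1/7853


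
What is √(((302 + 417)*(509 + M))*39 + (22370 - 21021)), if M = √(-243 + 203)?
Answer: √(14274218 + 56082*I*√10) ≈ 3778.2 + 23.47*I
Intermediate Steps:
M = 2*I*√10 (M = √(-40) = 2*I*√10 ≈ 6.3246*I)
√(((302 + 417)*(509 + M))*39 + (22370 - 21021)) = √(((302 + 417)*(509 + 2*I*√10))*39 + (22370 - 21021)) = √((719*(509 + 2*I*√10))*39 + 1349) = √((365971 + 1438*I*√10)*39 + 1349) = √((14272869 + 56082*I*√10) + 1349) = √(14274218 + 56082*I*√10)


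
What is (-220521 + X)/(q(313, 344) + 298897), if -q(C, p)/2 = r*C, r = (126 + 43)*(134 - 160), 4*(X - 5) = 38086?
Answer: -421989/6099082 ≈ -0.069189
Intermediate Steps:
X = 19053/2 (X = 5 + (¼)*38086 = 5 + 19043/2 = 19053/2 ≈ 9526.5)
r = -4394 (r = 169*(-26) = -4394)
q(C, p) = 8788*C (q(C, p) = -(-8788)*C = 8788*C)
(-220521 + X)/(q(313, 344) + 298897) = (-220521 + 19053/2)/(8788*313 + 298897) = -421989/(2*(2750644 + 298897)) = -421989/2/3049541 = -421989/2*1/3049541 = -421989/6099082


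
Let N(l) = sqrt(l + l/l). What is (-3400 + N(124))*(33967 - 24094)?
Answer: -33568200 + 49365*sqrt(5) ≈ -3.3458e+7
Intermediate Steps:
N(l) = sqrt(1 + l) (N(l) = sqrt(l + 1) = sqrt(1 + l))
(-3400 + N(124))*(33967 - 24094) = (-3400 + sqrt(1 + 124))*(33967 - 24094) = (-3400 + sqrt(125))*9873 = (-3400 + 5*sqrt(5))*9873 = -33568200 + 49365*sqrt(5)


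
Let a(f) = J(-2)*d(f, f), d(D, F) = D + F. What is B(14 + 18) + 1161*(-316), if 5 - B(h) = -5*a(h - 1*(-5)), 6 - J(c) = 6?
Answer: -366871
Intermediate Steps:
J(c) = 0 (J(c) = 6 - 1*6 = 6 - 6 = 0)
a(f) = 0 (a(f) = 0*(f + f) = 0*(2*f) = 0)
B(h) = 5 (B(h) = 5 - (-5)*0 = 5 - 1*0 = 5 + 0 = 5)
B(14 + 18) + 1161*(-316) = 5 + 1161*(-316) = 5 - 366876 = -366871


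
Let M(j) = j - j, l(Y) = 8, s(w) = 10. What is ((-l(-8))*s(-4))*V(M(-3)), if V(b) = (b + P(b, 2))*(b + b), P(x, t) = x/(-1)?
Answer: 0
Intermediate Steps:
P(x, t) = -x (P(x, t) = x*(-1) = -x)
M(j) = 0
V(b) = 0 (V(b) = (b - b)*(b + b) = 0*(2*b) = 0)
((-l(-8))*s(-4))*V(M(-3)) = (-1*8*10)*0 = -8*10*0 = -80*0 = 0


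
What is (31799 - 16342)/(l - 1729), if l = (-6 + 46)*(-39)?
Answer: -1189/253 ≈ -4.6996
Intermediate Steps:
l = -1560 (l = 40*(-39) = -1560)
(31799 - 16342)/(l - 1729) = (31799 - 16342)/(-1560 - 1729) = 15457/(-3289) = 15457*(-1/3289) = -1189/253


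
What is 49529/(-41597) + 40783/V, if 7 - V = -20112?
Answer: 699976500/836890043 ≈ 0.83640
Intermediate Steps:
V = 20119 (V = 7 - 1*(-20112) = 7 + 20112 = 20119)
49529/(-41597) + 40783/V = 49529/(-41597) + 40783/20119 = 49529*(-1/41597) + 40783*(1/20119) = -49529/41597 + 40783/20119 = 699976500/836890043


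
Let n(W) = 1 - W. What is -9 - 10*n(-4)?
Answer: -59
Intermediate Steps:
-9 - 10*n(-4) = -9 - 10*(1 - 1*(-4)) = -9 - 10*(1 + 4) = -9 - 10*5 = -9 - 50 = -59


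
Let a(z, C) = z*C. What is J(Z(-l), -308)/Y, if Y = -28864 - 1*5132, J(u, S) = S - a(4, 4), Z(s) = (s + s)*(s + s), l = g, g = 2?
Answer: 27/2833 ≈ 0.0095305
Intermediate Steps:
a(z, C) = C*z
l = 2
Z(s) = 4*s² (Z(s) = (2*s)*(2*s) = 4*s²)
J(u, S) = -16 + S (J(u, S) = S - 4*4 = S - 1*16 = S - 16 = -16 + S)
Y = -33996 (Y = -28864 - 5132 = -33996)
J(Z(-l), -308)/Y = (-16 - 308)/(-33996) = -324*(-1/33996) = 27/2833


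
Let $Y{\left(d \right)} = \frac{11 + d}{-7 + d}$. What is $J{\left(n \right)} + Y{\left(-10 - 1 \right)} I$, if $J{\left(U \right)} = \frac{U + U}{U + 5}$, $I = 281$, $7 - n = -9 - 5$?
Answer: $\frac{21}{13} \approx 1.6154$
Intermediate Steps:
$n = 21$ ($n = 7 - \left(-9 - 5\right) = 7 - -14 = 7 + 14 = 21$)
$Y{\left(d \right)} = \frac{11 + d}{-7 + d}$
$J{\left(U \right)} = \frac{2 U}{5 + U}$
$J{\left(n \right)} + Y{\left(-10 - 1 \right)} I = 2 \cdot 21 \frac{1}{5 + 21} + \frac{11 - 11}{-7 - 11} \cdot 281 = 2 \cdot 21 \cdot \frac{1}{26} + \frac{11 - 11}{-7 - 11} \cdot 281 = \frac{21}{13} + \frac{1}{-18} \cdot 0 \cdot 281 = \frac{21}{13} + \left(- \frac{1}{18}\right) 0 \cdot 281 = \frac{21}{13} + 0 \cdot 281 = \frac{21}{13} + 0 = \frac{21}{13}$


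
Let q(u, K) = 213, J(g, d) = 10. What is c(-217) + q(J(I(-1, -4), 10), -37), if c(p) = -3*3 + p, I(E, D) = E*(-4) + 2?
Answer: -13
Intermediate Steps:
I(E, D) = 2 - 4*E (I(E, D) = -4*E + 2 = 2 - 4*E)
c(p) = -9 + p
c(-217) + q(J(I(-1, -4), 10), -37) = (-9 - 217) + 213 = -226 + 213 = -13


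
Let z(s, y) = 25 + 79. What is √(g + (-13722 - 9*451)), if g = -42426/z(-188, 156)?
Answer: 5*I*√491829/26 ≈ 134.87*I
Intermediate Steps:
z(s, y) = 104
g = -21213/52 (g = -42426/104 = -42426*1/104 = -21213/52 ≈ -407.94)
√(g + (-13722 - 9*451)) = √(-21213/52 + (-13722 - 9*451)) = √(-21213/52 + (-13722 - 4059)) = √(-21213/52 - 17781) = √(-945825/52) = 5*I*√491829/26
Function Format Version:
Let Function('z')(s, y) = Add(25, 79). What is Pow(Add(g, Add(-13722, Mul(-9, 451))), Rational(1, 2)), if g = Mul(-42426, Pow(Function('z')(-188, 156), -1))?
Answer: Mul(Rational(5, 26), I, Pow(491829, Rational(1, 2))) ≈ Mul(134.87, I)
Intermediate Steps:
Function('z')(s, y) = 104
g = Rational(-21213, 52) (g = Mul(-42426, Pow(104, -1)) = Mul(-42426, Rational(1, 104)) = Rational(-21213, 52) ≈ -407.94)
Pow(Add(g, Add(-13722, Mul(-9, 451))), Rational(1, 2)) = Pow(Add(Rational(-21213, 52), Add(-13722, Mul(-9, 451))), Rational(1, 2)) = Pow(Add(Rational(-21213, 52), Add(-13722, -4059)), Rational(1, 2)) = Pow(Add(Rational(-21213, 52), -17781), Rational(1, 2)) = Pow(Rational(-945825, 52), Rational(1, 2)) = Mul(Rational(5, 26), I, Pow(491829, Rational(1, 2)))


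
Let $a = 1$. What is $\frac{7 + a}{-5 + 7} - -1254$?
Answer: $1258$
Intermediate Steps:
$\frac{7 + a}{-5 + 7} - -1254 = \frac{7 + 1}{-5 + 7} - -1254 = \frac{8}{2} + 1254 = 8 \cdot \frac{1}{2} + 1254 = 4 + 1254 = 1258$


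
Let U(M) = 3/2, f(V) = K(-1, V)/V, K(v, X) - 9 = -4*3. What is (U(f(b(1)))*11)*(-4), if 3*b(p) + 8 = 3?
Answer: -66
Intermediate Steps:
b(p) = -5/3 (b(p) = -8/3 + (⅓)*3 = -8/3 + 1 = -5/3)
K(v, X) = -3 (K(v, X) = 9 - 4*3 = 9 - 12 = -3)
f(V) = -3/V
U(M) = 3/2 (U(M) = 3*(½) = 3/2)
(U(f(b(1)))*11)*(-4) = ((3/2)*11)*(-4) = (33/2)*(-4) = -66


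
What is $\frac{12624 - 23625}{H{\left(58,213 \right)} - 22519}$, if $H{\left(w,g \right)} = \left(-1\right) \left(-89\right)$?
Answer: $\frac{11001}{22430} \approx 0.49046$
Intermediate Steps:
$H{\left(w,g \right)} = 89$
$\frac{12624 - 23625}{H{\left(58,213 \right)} - 22519} = \frac{12624 - 23625}{89 - 22519} = - \frac{11001}{-22430} = \left(-11001\right) \left(- \frac{1}{22430}\right) = \frac{11001}{22430}$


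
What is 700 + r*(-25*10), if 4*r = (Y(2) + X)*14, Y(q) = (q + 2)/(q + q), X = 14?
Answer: -12425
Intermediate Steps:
Y(q) = (2 + q)/(2*q) (Y(q) = (2 + q)/((2*q)) = (2 + q)*(1/(2*q)) = (2 + q)/(2*q))
r = 105/2 (r = (((½)*(2 + 2)/2 + 14)*14)/4 = (((½)*(½)*4 + 14)*14)/4 = ((1 + 14)*14)/4 = (15*14)/4 = (¼)*210 = 105/2 ≈ 52.500)
700 + r*(-25*10) = 700 + 105*(-25*10)/2 = 700 + (105/2)*(-250) = 700 - 13125 = -12425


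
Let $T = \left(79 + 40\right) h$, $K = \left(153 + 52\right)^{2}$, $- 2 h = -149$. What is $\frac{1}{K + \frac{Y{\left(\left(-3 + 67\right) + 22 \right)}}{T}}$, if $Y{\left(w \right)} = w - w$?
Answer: $\frac{1}{42025} \approx 2.3795 \cdot 10^{-5}$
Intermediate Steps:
$Y{\left(w \right)} = 0$
$h = \frac{149}{2}$ ($h = \left(- \frac{1}{2}\right) \left(-149\right) = \frac{149}{2} \approx 74.5$)
$K = 42025$ ($K = 205^{2} = 42025$)
$T = \frac{17731}{2}$ ($T = \left(79 + 40\right) \frac{149}{2} = 119 \cdot \frac{149}{2} = \frac{17731}{2} \approx 8865.5$)
$\frac{1}{K + \frac{Y{\left(\left(-3 + 67\right) + 22 \right)}}{T}} = \frac{1}{42025 + \frac{0}{\frac{17731}{2}}} = \frac{1}{42025 + 0 \cdot \frac{2}{17731}} = \frac{1}{42025 + 0} = \frac{1}{42025}$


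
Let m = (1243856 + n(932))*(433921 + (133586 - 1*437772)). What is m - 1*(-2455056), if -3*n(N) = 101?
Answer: 161369745471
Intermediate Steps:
n(N) = -101/3 (n(N) = -1/3*101 = -101/3)
m = 161367290415 (m = (1243856 - 101/3)*(433921 + (133586 - 1*437772)) = 3731467*(433921 + (133586 - 437772))/3 = 3731467*(433921 - 304186)/3 = (3731467/3)*129735 = 161367290415)
m - 1*(-2455056) = 161367290415 - 1*(-2455056) = 161367290415 + 2455056 = 161369745471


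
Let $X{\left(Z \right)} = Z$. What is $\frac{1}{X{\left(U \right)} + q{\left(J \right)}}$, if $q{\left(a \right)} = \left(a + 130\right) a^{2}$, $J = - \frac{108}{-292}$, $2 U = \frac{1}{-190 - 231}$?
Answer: $\frac{327552314}{5841316889} \approx 0.056075$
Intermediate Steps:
$U = - \frac{1}{842}$ ($U = \frac{1}{2 \left(-190 - 231\right)} = \frac{1}{2 \left(-421\right)} = \frac{1}{2} \left(- \frac{1}{421}\right) = - \frac{1}{842} \approx -0.0011876$)
$J = \frac{27}{73}$ ($J = \left(-108\right) \left(- \frac{1}{292}\right) = \frac{27}{73} \approx 0.36986$)
$q{\left(a \right)} = a^{2} \left(130 + a\right)$ ($q{\left(a \right)} = \left(130 + a\right) a^{2} = a^{2} \left(130 + a\right)$)
$\frac{1}{X{\left(U \right)} + q{\left(J \right)}} = \frac{1}{- \frac{1}{842} + \left(\frac{27}{73}\right)^{2} \left(130 + \frac{27}{73}\right)} = \frac{1}{- \frac{1}{842} + \frac{729}{5329} \cdot \frac{9517}{73}} = \frac{1}{- \frac{1}{842} + \frac{6937893}{389017}} = \frac{1}{\frac{5841316889}{327552314}} = \frac{327552314}{5841316889}$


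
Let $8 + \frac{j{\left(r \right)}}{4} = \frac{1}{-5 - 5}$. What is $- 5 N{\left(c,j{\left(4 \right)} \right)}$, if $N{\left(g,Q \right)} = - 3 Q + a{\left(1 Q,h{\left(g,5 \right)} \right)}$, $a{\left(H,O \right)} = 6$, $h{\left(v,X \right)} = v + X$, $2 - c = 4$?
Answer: $-516$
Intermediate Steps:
$c = -2$ ($c = 2 - 4 = -2$)
$j{\left(r \right)} = - \frac{162}{5}$ ($j{\left(r \right)} = -32 + \frac{4}{-5 - 5} = -32 + \frac{4}{-10} = -32 + 4 \left(- \frac{1}{10}\right) = -32 - \frac{2}{5} = - \frac{162}{5}$)
$h{\left(v,X \right)} = X + v$
$N{\left(g,Q \right)} = 6 - 3 Q$ ($N{\left(g,Q \right)} = - 3 Q + 6 = 6 - 3 Q$)
$- 5 N{\left(c,j{\left(4 \right)} \right)} = - 5 \left(6 - - \frac{486}{5}\right) = - 5 \left(6 + \frac{486}{5}\right) = \left(-5\right) \frac{516}{5} = -516$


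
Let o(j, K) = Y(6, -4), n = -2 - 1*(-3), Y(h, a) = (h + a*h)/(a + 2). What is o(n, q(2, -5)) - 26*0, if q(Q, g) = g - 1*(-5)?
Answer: 9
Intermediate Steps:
q(Q, g) = 5 + g (q(Q, g) = g + 5 = 5 + g)
Y(h, a) = (h + a*h)/(2 + a)
n = 1 (n = -2 + 3 = 1)
o(j, K) = 9 (o(j, K) = 6*(1 - 4)/(2 - 4) = 6*(-3)/(-2) = 6*(-1/2)*(-3) = 9)
o(n, q(2, -5)) - 26*0 = 9 - 26*0 = 9 + 0 = 9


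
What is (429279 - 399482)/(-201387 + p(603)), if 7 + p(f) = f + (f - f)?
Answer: -29797/200791 ≈ -0.14840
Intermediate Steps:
p(f) = -7 + f (p(f) = -7 + (f + (f - f)) = -7 + (f + 0) = -7 + f)
(429279 - 399482)/(-201387 + p(603)) = (429279 - 399482)/(-201387 + (-7 + 603)) = 29797/(-201387 + 596) = 29797/(-200791) = 29797*(-1/200791) = -29797/200791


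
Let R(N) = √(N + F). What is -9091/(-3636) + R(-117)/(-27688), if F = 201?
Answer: 9091/3636 - √21/13844 ≈ 2.4999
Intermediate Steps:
R(N) = √(201 + N) (R(N) = √(N + 201) = √(201 + N))
-9091/(-3636) + R(-117)/(-27688) = -9091/(-3636) + √(201 - 117)/(-27688) = -9091*(-1/3636) + √84*(-1/27688) = 9091/3636 + (2*√21)*(-1/27688) = 9091/3636 - √21/13844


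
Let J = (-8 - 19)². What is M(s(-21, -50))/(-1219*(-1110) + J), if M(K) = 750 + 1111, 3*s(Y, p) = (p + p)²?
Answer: 1861/1353819 ≈ 0.0013746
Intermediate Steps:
J = 729 (J = (-27)² = 729)
s(Y, p) = 4*p²/3 (s(Y, p) = (p + p)²/3 = (2*p)²/3 = (4*p²)/3 = 4*p²/3)
M(K) = 1861
M(s(-21, -50))/(-1219*(-1110) + J) = 1861/(-1219*(-1110) + 729) = 1861/(1353090 + 729) = 1861/1353819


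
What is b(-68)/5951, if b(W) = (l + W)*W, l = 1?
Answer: 4556/5951 ≈ 0.76559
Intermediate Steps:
b(W) = W*(1 + W) (b(W) = (1 + W)*W = W*(1 + W))
b(-68)/5951 = -68*(1 - 68)/5951 = -68*(-67)*(1/5951) = 4556*(1/5951) = 4556/5951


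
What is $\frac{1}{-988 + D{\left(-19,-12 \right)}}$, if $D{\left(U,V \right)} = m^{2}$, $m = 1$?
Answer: $- \frac{1}{987} \approx -0.0010132$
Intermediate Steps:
$D{\left(U,V \right)} = 1$ ($D{\left(U,V \right)} = 1^{2} = 1$)
$\frac{1}{-988 + D{\left(-19,-12 \right)}} = \frac{1}{-988 + 1} = \frac{1}{-987} = - \frac{1}{987}$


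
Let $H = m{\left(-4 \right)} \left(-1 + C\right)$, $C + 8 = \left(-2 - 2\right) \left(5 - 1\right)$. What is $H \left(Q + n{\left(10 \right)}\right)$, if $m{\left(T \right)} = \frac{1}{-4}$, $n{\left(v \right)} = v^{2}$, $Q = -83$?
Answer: $\frac{425}{4} \approx 106.25$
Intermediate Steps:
$m{\left(T \right)} = - \frac{1}{4}$
$C = -24$ ($C = -8 + \left(-2 - 2\right) \left(5 - 1\right) = -8 - 16 = -24$)
$H = \frac{25}{4}$ ($H = - \frac{-1 - 24}{4} = \left(- \frac{1}{4}\right) \left(-25\right) = \frac{25}{4} \approx 6.25$)
$H \left(Q + n{\left(10 \right)}\right) = \frac{25 \left(-83 + 10^{2}\right)}{4} = \frac{25 \left(-83 + 100\right)}{4} = \frac{25}{4} \cdot 17 = \frac{425}{4}$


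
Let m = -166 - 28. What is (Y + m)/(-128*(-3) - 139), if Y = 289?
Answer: 19/49 ≈ 0.38775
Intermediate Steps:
m = -194
(Y + m)/(-128*(-3) - 139) = (289 - 194)/(-128*(-3) - 139) = 95/(384 - 139) = 95/245 = 95*(1/245) = 19/49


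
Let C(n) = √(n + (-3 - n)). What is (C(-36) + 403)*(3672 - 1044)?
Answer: 1059084 + 2628*I*√3 ≈ 1.0591e+6 + 4551.8*I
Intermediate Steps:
C(n) = I*√3 (C(n) = √(-3) = I*√3)
(C(-36) + 403)*(3672 - 1044) = (I*√3 + 403)*(3672 - 1044) = (403 + I*√3)*2628 = 1059084 + 2628*I*√3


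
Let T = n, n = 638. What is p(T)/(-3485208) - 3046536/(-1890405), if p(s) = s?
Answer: 3449189591/2140498580 ≈ 1.6114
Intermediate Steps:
T = 638
p(T)/(-3485208) - 3046536/(-1890405) = 638/(-3485208) - 3046536/(-1890405) = 638*(-1/3485208) - 3046536*(-1/1890405) = -319/1742604 + 17816/11055 = 3449189591/2140498580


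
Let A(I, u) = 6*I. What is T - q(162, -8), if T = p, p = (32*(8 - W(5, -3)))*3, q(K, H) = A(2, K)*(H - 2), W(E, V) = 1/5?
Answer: 4344/5 ≈ 868.80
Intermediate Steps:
W(E, V) = 1/5
q(K, H) = -24 + 12*H (q(K, H) = (6*2)*(H - 2) = 12*(-2 + H) = -24 + 12*H)
p = 3744/5 (p = (32*(8 - 1*1/5))*3 = (32*(8 - 1/5))*3 = (32*(39/5))*3 = (1248/5)*3 = 3744/5 ≈ 748.80)
T = 3744/5 ≈ 748.80
T - q(162, -8) = 3744/5 - (-24 + 12*(-8)) = 3744/5 - (-24 - 96) = 3744/5 - 1*(-120) = 3744/5 + 120 = 4344/5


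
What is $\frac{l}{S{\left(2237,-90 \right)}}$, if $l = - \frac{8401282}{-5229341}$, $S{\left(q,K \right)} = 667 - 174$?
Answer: $\frac{8401282}{2578065113} \approx 0.0032588$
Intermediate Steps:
$S{\left(q,K \right)} = 493$
$l = \frac{8401282}{5229341}$ ($l = \left(-8401282\right) \left(- \frac{1}{5229341}\right) = \frac{8401282}{5229341} \approx 1.6066$)
$\frac{l}{S{\left(2237,-90 \right)}} = \frac{8401282}{5229341 \cdot 493} = \frac{8401282}{5229341} \cdot \frac{1}{493} = \frac{8401282}{2578065113}$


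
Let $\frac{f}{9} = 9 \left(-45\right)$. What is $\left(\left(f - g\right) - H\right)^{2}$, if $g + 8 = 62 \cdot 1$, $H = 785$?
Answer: $20106256$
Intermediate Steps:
$g = 54$ ($g = -8 + 62 \cdot 1 = -8 + 62 = 54$)
$f = -3645$ ($f = 9 \cdot 9 \left(-45\right) = 9 \left(-405\right) = -3645$)
$\left(\left(f - g\right) - H\right)^{2} = \left(\left(-3645 - 54\right) - 785\right)^{2} = \left(-3699 - 785\right)^{2} = \left(-4484\right)^{2} = 20106256$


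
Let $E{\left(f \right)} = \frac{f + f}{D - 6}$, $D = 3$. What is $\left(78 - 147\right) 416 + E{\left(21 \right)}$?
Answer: $-28718$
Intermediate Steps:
$E{\left(f \right)} = - \frac{2 f}{3}$ ($E{\left(f \right)} = \frac{f + f}{3 - 6} = \frac{2 f}{-3} = 2 f \left(- \frac{1}{3}\right) = - \frac{2 f}{3}$)
$\left(78 - 147\right) 416 + E{\left(21 \right)} = \left(78 - 147\right) 416 - 14 = \left(-69\right) 416 - 14 = -28704 - 14 = -28718$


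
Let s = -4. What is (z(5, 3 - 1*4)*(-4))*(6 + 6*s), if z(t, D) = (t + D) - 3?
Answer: 72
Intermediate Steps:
z(t, D) = -3 + D + t (z(t, D) = (D + t) - 3 = -3 + D + t)
(z(5, 3 - 1*4)*(-4))*(6 + 6*s) = ((-3 + (3 - 1*4) + 5)*(-4))*(6 + 6*(-4)) = ((-3 + (3 - 4) + 5)*(-4))*(6 - 24) = ((-3 - 1 + 5)*(-4))*(-18) = (1*(-4))*(-18) = -4*(-18) = 72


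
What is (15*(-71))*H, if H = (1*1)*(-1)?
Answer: 1065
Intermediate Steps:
H = -1 (H = 1*(-1) = -1)
(15*(-71))*H = (15*(-71))*(-1) = -1065*(-1) = 1065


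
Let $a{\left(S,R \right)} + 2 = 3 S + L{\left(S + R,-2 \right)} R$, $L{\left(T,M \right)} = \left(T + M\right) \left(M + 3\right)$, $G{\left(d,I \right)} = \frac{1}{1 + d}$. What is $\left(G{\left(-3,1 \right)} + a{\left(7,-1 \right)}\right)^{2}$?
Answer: $\frac{841}{4} \approx 210.25$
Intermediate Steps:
$L{\left(T,M \right)} = \left(3 + M\right) \left(M + T\right)$ ($L{\left(T,M \right)} = \left(M + T\right) \left(3 + M\right) = \left(3 + M\right) \left(M + T\right)$)
$a{\left(S,R \right)} = -2 + 3 S + R \left(-2 + R + S\right)$ ($a{\left(S,R \right)} = -2 + \left(3 S + \left(\left(-2\right)^{2} + 3 \left(-2\right) + 3 \left(S + R\right) - 2 \left(S + R\right)\right) R\right) = -2 + \left(3 S + \left(4 - 6 + 3 \left(R + S\right) - 2 \left(R + S\right)\right) R\right) = -2 + \left(3 S + \left(4 - 6 + \left(3 R + 3 S\right) - \left(2 R + 2 S\right)\right) R\right) = -2 + \left(3 S + \left(-2 + R + S\right) R\right) = -2 + \left(3 S + R \left(-2 + R + S\right)\right) = -2 + 3 S + R \left(-2 + R + S\right)$)
$\left(G{\left(-3,1 \right)} + a{\left(7,-1 \right)}\right)^{2} = \left(\frac{1}{1 - 3} - -15\right)^{2} = \left(\frac{1}{-2} - -15\right)^{2} = \left(- \frac{1}{2} - -15\right)^{2} = \left(- \frac{1}{2} + 15\right)^{2} = \left(\frac{29}{2}\right)^{2} = \frac{841}{4}$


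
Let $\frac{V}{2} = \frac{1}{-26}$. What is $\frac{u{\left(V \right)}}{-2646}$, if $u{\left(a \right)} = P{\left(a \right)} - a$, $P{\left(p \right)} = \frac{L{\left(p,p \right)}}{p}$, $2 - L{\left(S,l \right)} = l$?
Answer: $\frac{25}{2457} \approx 0.010175$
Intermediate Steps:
$L{\left(S,l \right)} = 2 - l$
$P{\left(p \right)} = \frac{2 - p}{p}$
$V = - \frac{1}{13}$ ($V = \frac{2}{-26} = 2 \left(- \frac{1}{26}\right) = - \frac{1}{13} \approx -0.076923$)
$u{\left(a \right)} = - a + \frac{2 - a}{a}$ ($u{\left(a \right)} = \frac{2 - a}{a} - a = - a + \frac{2 - a}{a}$)
$\frac{u{\left(V \right)}}{-2646} = \frac{-1 - - \frac{1}{13} + \frac{2}{- \frac{1}{13}}}{-2646} = \left(-1 + \frac{1}{13} + 2 \left(-13\right)\right) \left(- \frac{1}{2646}\right) = \left(-1 + \frac{1}{13} - 26\right) \left(- \frac{1}{2646}\right) = \left(- \frac{350}{13}\right) \left(- \frac{1}{2646}\right) = \frac{25}{2457}$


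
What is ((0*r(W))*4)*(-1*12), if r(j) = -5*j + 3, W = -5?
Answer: 0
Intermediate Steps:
r(j) = 3 - 5*j
((0*r(W))*4)*(-1*12) = ((0*(3 - 5*(-5)))*4)*(-1*12) = ((0*(3 + 25))*4)*(-12) = ((0*28)*4)*(-12) = (0*4)*(-12) = 0*(-12) = 0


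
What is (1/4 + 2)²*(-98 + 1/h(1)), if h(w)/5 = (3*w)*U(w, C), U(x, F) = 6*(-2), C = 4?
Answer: -158769/320 ≈ -496.15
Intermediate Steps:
U(x, F) = -12
h(w) = -180*w (h(w) = 5*((3*w)*(-12)) = 5*(-36*w) = -180*w)
(1/4 + 2)²*(-98 + 1/h(1)) = (1/4 + 2)²*(-98 + 1/(-180*1)) = (¼ + 2)²*(-98 + 1/(-180)) = (9/4)²*(-98 - 1/180) = (81/16)*(-17641/180) = -158769/320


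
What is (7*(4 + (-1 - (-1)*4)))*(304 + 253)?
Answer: 27293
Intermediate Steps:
(7*(4 + (-1 - (-1)*4)))*(304 + 253) = (7*(4 + (-1 - 1*(-4))))*557 = (7*(4 + (-1 + 4)))*557 = (7*(4 + 3))*557 = (7*7)*557 = 49*557 = 27293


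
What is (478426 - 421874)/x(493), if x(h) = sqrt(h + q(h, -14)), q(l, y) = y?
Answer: 56552*sqrt(479)/479 ≈ 2583.9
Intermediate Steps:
x(h) = sqrt(-14 + h) (x(h) = sqrt(h - 14) = sqrt(-14 + h))
(478426 - 421874)/x(493) = (478426 - 421874)/(sqrt(-14 + 493)) = 56552/(sqrt(479)) = 56552*(sqrt(479)/479) = 56552*sqrt(479)/479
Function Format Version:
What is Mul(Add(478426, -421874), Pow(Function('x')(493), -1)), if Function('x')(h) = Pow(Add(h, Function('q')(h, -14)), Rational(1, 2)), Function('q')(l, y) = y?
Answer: Mul(Rational(56552, 479), Pow(479, Rational(1, 2))) ≈ 2583.9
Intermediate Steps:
Function('x')(h) = Pow(Add(-14, h), Rational(1, 2)) (Function('x')(h) = Pow(Add(h, -14), Rational(1, 2)) = Pow(Add(-14, h), Rational(1, 2)))
Mul(Add(478426, -421874), Pow(Function('x')(493), -1)) = Mul(Add(478426, -421874), Pow(Pow(Add(-14, 493), Rational(1, 2)), -1)) = Mul(56552, Pow(Pow(479, Rational(1, 2)), -1)) = Mul(56552, Mul(Rational(1, 479), Pow(479, Rational(1, 2)))) = Mul(Rational(56552, 479), Pow(479, Rational(1, 2)))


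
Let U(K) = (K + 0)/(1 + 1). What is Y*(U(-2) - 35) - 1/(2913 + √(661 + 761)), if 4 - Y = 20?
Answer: 1628955253/2828049 + √158/2828049 ≈ 576.00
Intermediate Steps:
U(K) = K/2
Y = -16 (Y = 4 - 1*20 = 4 - 20 = -16)
Y*(U(-2) - 35) - 1/(2913 + √(661 + 761)) = -16*((½)*(-2) - 35) - 1/(2913 + √(661 + 761)) = -16*(-1 - 35) - 1/(2913 + √1422) = -16*(-36) - 1/(2913 + 3*√158) = 576 - 1/(2913 + 3*√158)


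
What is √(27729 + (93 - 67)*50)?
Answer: √29029 ≈ 170.38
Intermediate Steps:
√(27729 + (93 - 67)*50) = √(27729 + 26*50) = √(27729 + 1300) = √29029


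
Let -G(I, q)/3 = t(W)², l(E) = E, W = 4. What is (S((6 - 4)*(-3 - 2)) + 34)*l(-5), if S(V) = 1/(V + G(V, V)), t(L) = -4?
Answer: -9855/58 ≈ -169.91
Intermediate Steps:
G(I, q) = -48 (G(I, q) = -3*(-4)² = -3*16 = -48)
S(V) = 1/(-48 + V) (S(V) = 1/(V - 48) = 1/(-48 + V))
(S((6 - 4)*(-3 - 2)) + 34)*l(-5) = (1/(-48 + (6 - 4)*(-3 - 2)) + 34)*(-5) = (1/(-48 + 2*(-5)) + 34)*(-5) = (1/(-48 - 10) + 34)*(-5) = (1/(-58) + 34)*(-5) = (-1/58 + 34)*(-5) = (1971/58)*(-5) = -9855/58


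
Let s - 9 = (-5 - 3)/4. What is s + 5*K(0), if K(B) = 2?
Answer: 17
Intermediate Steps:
s = 7 (s = 9 + (-5 - 3)/4 = 9 - 8*1/4 = 9 - 2 = 7)
s + 5*K(0) = 7 + 5*2 = 7 + 10 = 17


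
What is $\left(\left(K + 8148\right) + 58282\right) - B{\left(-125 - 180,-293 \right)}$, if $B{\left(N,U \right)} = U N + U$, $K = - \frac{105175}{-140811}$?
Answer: $- \frac{3188137487}{140811} \approx -22641.0$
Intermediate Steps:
$K = \frac{105175}{140811}$ ($K = \left(-105175\right) \left(- \frac{1}{140811}\right) = \frac{105175}{140811} \approx 0.74692$)
$B{\left(N,U \right)} = U + N U$ ($B{\left(N,U \right)} = N U + U = U + N U$)
$\left(\left(K + 8148\right) + 58282\right) - B{\left(-125 - 180,-293 \right)} = \left(\left(\frac{105175}{140811} + 8148\right) + 58282\right) - - 293 \left(1 - 305\right) = \left(\frac{1147433203}{140811} + 58282\right) - - 293 \left(1 - 305\right) = \frac{9354179905}{140811} - - 293 \left(1 - 305\right) = \frac{9354179905}{140811} - \left(-293\right) \left(-304\right) = \frac{9354179905}{140811} - 89072 = - \frac{3188137487}{140811}$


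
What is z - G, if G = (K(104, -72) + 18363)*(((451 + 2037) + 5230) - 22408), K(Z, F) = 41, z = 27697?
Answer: 270382457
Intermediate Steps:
G = -270354760 (G = (41 + 18363)*(((451 + 2037) + 5230) - 22408) = 18404*((2488 + 5230) - 22408) = 18404*(7718 - 22408) = 18404*(-14690) = -270354760)
z - G = 27697 - 1*(-270354760) = 27697 + 270354760 = 270382457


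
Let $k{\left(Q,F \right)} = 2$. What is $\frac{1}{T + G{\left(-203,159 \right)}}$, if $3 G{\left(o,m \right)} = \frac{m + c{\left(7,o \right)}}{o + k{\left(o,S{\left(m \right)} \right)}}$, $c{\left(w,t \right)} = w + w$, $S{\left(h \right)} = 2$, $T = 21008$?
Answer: $\frac{603}{12667651} \approx 4.7602 \cdot 10^{-5}$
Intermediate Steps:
$c{\left(w,t \right)} = 2 w$
$G{\left(o,m \right)} = \frac{14 + m}{3 \left(2 + o\right)}$ ($G{\left(o,m \right)} = \frac{\left(m + 2 \cdot 7\right) \frac{1}{o + 2}}{3} = \frac{\left(m + 14\right) \frac{1}{2 + o}}{3} = \frac{\left(14 + m\right) \frac{1}{2 + o}}{3} = \frac{\frac{1}{2 + o} \left(14 + m\right)}{3} = \frac{14 + m}{3 \left(2 + o\right)}$)
$\frac{1}{T + G{\left(-203,159 \right)}} = \frac{1}{21008 + \frac{14 + 159}{3 \left(2 - 203\right)}} = \frac{1}{21008 + \frac{1}{3} \frac{1}{-201} \cdot 173} = \frac{1}{21008 + \frac{1}{3} \left(- \frac{1}{201}\right) 173} = \frac{1}{21008 - \frac{173}{603}} = \frac{1}{\frac{12667651}{603}} = \frac{603}{12667651}$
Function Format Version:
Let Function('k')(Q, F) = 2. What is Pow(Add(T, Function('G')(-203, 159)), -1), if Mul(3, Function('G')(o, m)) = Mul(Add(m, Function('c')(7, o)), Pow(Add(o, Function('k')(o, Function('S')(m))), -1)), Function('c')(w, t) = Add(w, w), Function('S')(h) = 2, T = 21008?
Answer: Rational(603, 12667651) ≈ 4.7602e-5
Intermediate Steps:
Function('c')(w, t) = Mul(2, w)
Function('G')(o, m) = Mul(Rational(1, 3), Pow(Add(2, o), -1), Add(14, m)) (Function('G')(o, m) = Mul(Rational(1, 3), Mul(Add(m, Mul(2, 7)), Pow(Add(o, 2), -1))) = Mul(Rational(1, 3), Mul(Add(m, 14), Pow(Add(2, o), -1))) = Mul(Rational(1, 3), Mul(Add(14, m), Pow(Add(2, o), -1))) = Mul(Rational(1, 3), Mul(Pow(Add(2, o), -1), Add(14, m))) = Mul(Rational(1, 3), Pow(Add(2, o), -1), Add(14, m)))
Pow(Add(T, Function('G')(-203, 159)), -1) = Pow(Add(21008, Mul(Rational(1, 3), Pow(Add(2, -203), -1), Add(14, 159))), -1) = Pow(Add(21008, Mul(Rational(1, 3), Pow(-201, -1), 173)), -1) = Pow(Add(21008, Mul(Rational(1, 3), Rational(-1, 201), 173)), -1) = Pow(Add(21008, Rational(-173, 603)), -1) = Pow(Rational(12667651, 603), -1) = Rational(603, 12667651)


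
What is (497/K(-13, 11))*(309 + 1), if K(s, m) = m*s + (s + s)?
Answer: -154070/169 ≈ -911.66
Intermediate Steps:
K(s, m) = 2*s + m*s (K(s, m) = m*s + 2*s = 2*s + m*s)
(497/K(-13, 11))*(309 + 1) = (497/((-13*(2 + 11))))*(309 + 1) = (497/((-13*13)))*310 = (497/(-169))*310 = (497*(-1/169))*310 = -497/169*310 = -154070/169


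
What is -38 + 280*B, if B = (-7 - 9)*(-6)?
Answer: 26842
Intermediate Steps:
B = 96 (B = -16*(-6) = 96)
-38 + 280*B = -38 + 280*96 = -38 + 26880 = 26842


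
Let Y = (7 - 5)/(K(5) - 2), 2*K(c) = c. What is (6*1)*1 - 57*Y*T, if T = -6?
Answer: 1374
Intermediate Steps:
K(c) = c/2
Y = 4 (Y = (7 - 5)/((1/2)*5 - 2) = 2/(5/2 - 2) = 2/(1/2) = 2*2 = 4)
(6*1)*1 - 57*Y*T = (6*1)*1 - 228*(-6) = 6*1 - 57*(-24) = 6 + 1368 = 1374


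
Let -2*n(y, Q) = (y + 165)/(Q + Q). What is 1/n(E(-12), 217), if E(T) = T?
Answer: -868/153 ≈ -5.6732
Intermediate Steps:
n(y, Q) = -(165 + y)/(4*Q) (n(y, Q) = -(y + 165)/(2*(Q + Q)) = -(165 + y)/(2*(2*Q)) = -(165 + y)*1/(2*Q)/2 = -(165 + y)/(4*Q))
1/n(E(-12), 217) = 1/((1/4)*(-165 - 1*(-12))/217) = 1/((1/4)*(1/217)*(-165 + 12)) = 1/((1/4)*(1/217)*(-153)) = 1/(-153/868) = -868/153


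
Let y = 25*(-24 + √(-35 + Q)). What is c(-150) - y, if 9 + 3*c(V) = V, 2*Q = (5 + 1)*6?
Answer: 547 - 25*I*√17 ≈ 547.0 - 103.08*I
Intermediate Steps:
Q = 18 (Q = ((5 + 1)*6)/2 = (6*6)/2 = (½)*36 = 18)
c(V) = -3 + V/3
y = -600 + 25*I*√17 (y = 25*(-24 + √(-35 + 18)) = 25*(-24 + √(-17)) = 25*(-24 + I*√17) = -600 + 25*I*√17 ≈ -600.0 + 103.08*I)
c(-150) - y = (-3 + (⅓)*(-150)) - (-600 + 25*I*√17) = (-3 - 50) + (600 - 25*I*√17) = -53 + (600 - 25*I*√17) = 547 - 25*I*√17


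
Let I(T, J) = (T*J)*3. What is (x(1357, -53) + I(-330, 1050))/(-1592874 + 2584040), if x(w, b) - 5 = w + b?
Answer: -94381/90106 ≈ -1.0474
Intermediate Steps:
I(T, J) = 3*J*T (I(T, J) = (J*T)*3 = 3*J*T)
x(w, b) = 5 + b + w (x(w, b) = 5 + (w + b) = 5 + (b + w) = 5 + b + w)
(x(1357, -53) + I(-330, 1050))/(-1592874 + 2584040) = ((5 - 53 + 1357) + 3*1050*(-330))/(-1592874 + 2584040) = (1309 - 1039500)/991166 = -1038191*1/991166 = -94381/90106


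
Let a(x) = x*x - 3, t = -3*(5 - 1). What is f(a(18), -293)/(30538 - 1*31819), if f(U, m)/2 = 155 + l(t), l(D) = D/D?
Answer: -104/427 ≈ -0.24356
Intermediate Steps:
t = -12 (t = -3*4 = -12)
l(D) = 1
a(x) = -3 + x² (a(x) = x² - 3 = -3 + x²)
f(U, m) = 312 (f(U, m) = 2*(155 + 1) = 2*156 = 312)
f(a(18), -293)/(30538 - 1*31819) = 312/(30538 - 1*31819) = 312/(30538 - 31819) = 312/(-1281) = 312*(-1/1281) = -104/427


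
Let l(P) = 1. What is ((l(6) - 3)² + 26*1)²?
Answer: 900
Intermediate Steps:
((l(6) - 3)² + 26*1)² = ((1 - 3)² + 26*1)² = ((-2)² + 26)² = (4 + 26)² = 30² = 900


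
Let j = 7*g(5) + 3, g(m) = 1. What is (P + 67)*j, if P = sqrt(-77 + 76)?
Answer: 670 + 10*I ≈ 670.0 + 10.0*I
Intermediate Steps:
P = I (P = sqrt(-1) = I ≈ 1.0*I)
j = 10 (j = 7*1 + 3 = 7 + 3 = 10)
(P + 67)*j = (I + 67)*10 = (67 + I)*10 = 670 + 10*I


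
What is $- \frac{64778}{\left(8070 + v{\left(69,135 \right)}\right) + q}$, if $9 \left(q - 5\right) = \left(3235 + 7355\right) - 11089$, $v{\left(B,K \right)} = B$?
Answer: $- \frac{583002}{72797} \approx -8.0086$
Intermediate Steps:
$q = - \frac{454}{9}$ ($q = 5 + \frac{\left(3235 + 7355\right) - 11089}{9} = 5 + \frac{10590 - 11089}{9} = 5 + \frac{1}{9} \left(-499\right) = 5 - \frac{499}{9} = - \frac{454}{9} \approx -50.444$)
$- \frac{64778}{\left(8070 + v{\left(69,135 \right)}\right) + q} = - \frac{64778}{\left(8070 + 69\right) - \frac{454}{9}} = - \frac{64778}{8139 - \frac{454}{9}} = - \frac{64778}{\frac{72797}{9}} = \left(-64778\right) \frac{9}{72797} = - \frac{583002}{72797}$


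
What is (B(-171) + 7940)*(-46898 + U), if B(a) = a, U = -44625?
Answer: -711042187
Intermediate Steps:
(B(-171) + 7940)*(-46898 + U) = (-171 + 7940)*(-46898 - 44625) = 7769*(-91523) = -711042187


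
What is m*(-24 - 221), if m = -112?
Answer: 27440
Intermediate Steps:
m*(-24 - 221) = -112*(-24 - 221) = -112*(-245) = 27440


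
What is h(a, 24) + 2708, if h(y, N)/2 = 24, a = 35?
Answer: 2756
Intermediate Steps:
h(y, N) = 48 (h(y, N) = 2*24 = 48)
h(a, 24) + 2708 = 48 + 2708 = 2756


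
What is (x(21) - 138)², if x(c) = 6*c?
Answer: 144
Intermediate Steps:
(x(21) - 138)² = (6*21 - 138)² = (126 - 138)² = (-12)² = 144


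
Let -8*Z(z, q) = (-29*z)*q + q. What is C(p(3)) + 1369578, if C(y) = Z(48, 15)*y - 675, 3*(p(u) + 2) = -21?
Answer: 10763439/8 ≈ 1.3454e+6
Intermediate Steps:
Z(z, q) = -q/8 + 29*q*z/8 (Z(z, q) = -((-29*z)*q + q)/8 = -(-29*q*z + q)/8 = -(q - 29*q*z)/8 = -q/8 + 29*q*z/8)
p(u) = -9 (p(u) = -2 + (1/3)*(-21) = -2 - 7 = -9)
C(y) = -675 + 20865*y/8 (C(y) = ((1/8)*15*(-1 + 29*48))*y - 675 = ((1/8)*15*(-1 + 1392))*y - 675 = ((1/8)*15*1391)*y - 675 = 20865*y/8 - 675 = -675 + 20865*y/8)
C(p(3)) + 1369578 = (-675 + (20865/8)*(-9)) + 1369578 = (-675 - 187785/8) + 1369578 = -193185/8 + 1369578 = 10763439/8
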